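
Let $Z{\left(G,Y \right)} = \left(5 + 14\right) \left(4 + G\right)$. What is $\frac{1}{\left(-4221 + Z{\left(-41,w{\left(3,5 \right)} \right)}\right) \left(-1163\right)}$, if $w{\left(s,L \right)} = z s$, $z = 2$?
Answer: $\frac{1}{5726612} \approx 1.7462 \cdot 10^{-7}$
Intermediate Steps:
$w{\left(s,L \right)} = 2 s$
$Z{\left(G,Y \right)} = 76 + 19 G$ ($Z{\left(G,Y \right)} = 19 \left(4 + G\right) = 76 + 19 G$)
$\frac{1}{\left(-4221 + Z{\left(-41,w{\left(3,5 \right)} \right)}\right) \left(-1163\right)} = \frac{1}{\left(-4221 + \left(76 + 19 \left(-41\right)\right)\right) \left(-1163\right)} = \frac{1}{-4221 + \left(76 - 779\right)} \left(- \frac{1}{1163}\right) = \frac{1}{-4221 - 703} \left(- \frac{1}{1163}\right) = \frac{1}{-4924} \left(- \frac{1}{1163}\right) = \left(- \frac{1}{4924}\right) \left(- \frac{1}{1163}\right) = \frac{1}{5726612}$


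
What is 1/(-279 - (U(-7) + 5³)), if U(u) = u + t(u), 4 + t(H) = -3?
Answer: -1/390 ≈ -0.0025641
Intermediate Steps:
t(H) = -7 (t(H) = -4 - 3 = -7)
U(u) = -7 + u (U(u) = u - 7 = -7 + u)
1/(-279 - (U(-7) + 5³)) = 1/(-279 - ((-7 - 7) + 5³)) = 1/(-279 - (-14 + 125)) = 1/(-279 - 1*111) = 1/(-279 - 111) = 1/(-390) = -1/390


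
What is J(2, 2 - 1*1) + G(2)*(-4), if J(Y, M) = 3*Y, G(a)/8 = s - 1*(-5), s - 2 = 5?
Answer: -378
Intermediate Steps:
s = 7 (s = 2 + 5 = 7)
G(a) = 96 (G(a) = 8*(7 - 1*(-5)) = 8*(7 + 5) = 8*12 = 96)
J(2, 2 - 1*1) + G(2)*(-4) = 3*2 + 96*(-4) = 6 - 384 = -378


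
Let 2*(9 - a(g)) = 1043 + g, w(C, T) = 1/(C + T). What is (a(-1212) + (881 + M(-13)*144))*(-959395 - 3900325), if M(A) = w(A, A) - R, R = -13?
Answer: -179481608900/13 ≈ -1.3806e+10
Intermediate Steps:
a(g) = -1025/2 - g/2 (a(g) = 9 - (1043 + g)/2 = 9 + (-1043/2 - g/2) = -1025/2 - g/2)
M(A) = 13 + 1/(2*A) (M(A) = 1/(A + A) - 1*(-13) = 1/(2*A) + 13 = 13 + 1/(2*A))
(a(-1212) + (881 + M(-13)*144))*(-959395 - 3900325) = ((-1025/2 - ½*(-1212)) + (881 + (13 + (½)/(-13))*144))*(-959395 - 3900325) = ((-1025/2 + 606) + (881 + (13 + (½)*(-1/13))*144))*(-4859720) = (187/2 + (881 + (13 - 1/26)*144))*(-4859720) = (187/2 + (881 + (337/26)*144))*(-4859720) = (187/2 + (881 + 24264/13))*(-4859720) = (187/2 + 35717/13)*(-4859720) = (73865/26)*(-4859720) = -179481608900/13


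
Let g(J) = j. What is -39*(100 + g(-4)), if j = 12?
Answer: -4368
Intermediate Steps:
g(J) = 12
-39*(100 + g(-4)) = -39*(100 + 12) = -39*112 = -4368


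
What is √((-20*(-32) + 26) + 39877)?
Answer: √40543 ≈ 201.35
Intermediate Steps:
√((-20*(-32) + 26) + 39877) = √((640 + 26) + 39877) = √(666 + 39877) = √40543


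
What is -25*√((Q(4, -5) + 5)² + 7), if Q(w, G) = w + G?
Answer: -25*√23 ≈ -119.90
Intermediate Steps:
Q(w, G) = G + w
-25*√((Q(4, -5) + 5)² + 7) = -25*√(((-5 + 4) + 5)² + 7) = -25*√((-1 + 5)² + 7) = -25*√(4² + 7) = -25*√(16 + 7) = -25*√23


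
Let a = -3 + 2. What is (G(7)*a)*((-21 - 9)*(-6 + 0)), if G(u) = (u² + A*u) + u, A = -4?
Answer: -5040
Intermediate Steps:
a = -1
G(u) = u² - 3*u (G(u) = (u² - 4*u) + u = u² - 3*u)
(G(7)*a)*((-21 - 9)*(-6 + 0)) = ((7*(-3 + 7))*(-1))*((-21 - 9)*(-6 + 0)) = ((7*4)*(-1))*(-30*(-6)) = (28*(-1))*180 = -28*180 = -5040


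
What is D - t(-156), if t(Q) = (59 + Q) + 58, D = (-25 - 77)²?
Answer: 10443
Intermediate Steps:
D = 10404 (D = (-102)² = 10404)
t(Q) = 117 + Q
D - t(-156) = 10404 - (117 - 156) = 10404 - 1*(-39) = 10404 + 39 = 10443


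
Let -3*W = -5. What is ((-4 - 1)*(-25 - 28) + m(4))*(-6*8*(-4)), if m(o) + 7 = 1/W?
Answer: 248256/5 ≈ 49651.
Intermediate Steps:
W = 5/3 (W = -1/3*(-5) = 5/3 ≈ 1.6667)
m(o) = -32/5 (m(o) = -7 + 1/(5/3) = -7 + 3/5 = -32/5)
((-4 - 1)*(-25 - 28) + m(4))*(-6*8*(-4)) = ((-4 - 1)*(-25 - 28) - 32/5)*(-6*8*(-4)) = (-5*(-53) - 32/5)*(-48*(-4)) = (265 - 32/5)*192 = (1293/5)*192 = 248256/5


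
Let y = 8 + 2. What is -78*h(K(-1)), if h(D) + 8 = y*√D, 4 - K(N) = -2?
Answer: 624 - 780*√6 ≈ -1286.6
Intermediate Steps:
K(N) = 6 (K(N) = 4 - 1*(-2) = 4 + 2 = 6)
y = 10
h(D) = -8 + 10*√D
-78*h(K(-1)) = -78*(-8 + 10*√6) = 624 - 780*√6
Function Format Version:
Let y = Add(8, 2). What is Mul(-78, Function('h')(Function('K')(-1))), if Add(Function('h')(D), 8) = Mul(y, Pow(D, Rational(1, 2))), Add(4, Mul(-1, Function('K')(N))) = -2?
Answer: Add(624, Mul(-780, Pow(6, Rational(1, 2)))) ≈ -1286.6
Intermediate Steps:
Function('K')(N) = 6 (Function('K')(N) = Add(4, Mul(-1, -2)) = Add(4, 2) = 6)
y = 10
Function('h')(D) = Add(-8, Mul(10, Pow(D, Rational(1, 2))))
Mul(-78, Function('h')(Function('K')(-1))) = Mul(-78, Add(-8, Mul(10, Pow(6, Rational(1, 2))))) = Add(624, Mul(-780, Pow(6, Rational(1, 2))))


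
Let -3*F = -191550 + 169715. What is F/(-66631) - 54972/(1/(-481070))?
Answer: 5286246352313885/199893 ≈ 2.6445e+10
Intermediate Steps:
F = 21835/3 (F = -(-191550 + 169715)/3 = -⅓*(-21835) = 21835/3 ≈ 7278.3)
F/(-66631) - 54972/(1/(-481070)) = (21835/3)/(-66631) - 54972/(1/(-481070)) = (21835/3)*(-1/66631) - 54972/(-1/481070) = -21835/199893 - 54972*(-481070) = -21835/199893 + 26445380040 = 5286246352313885/199893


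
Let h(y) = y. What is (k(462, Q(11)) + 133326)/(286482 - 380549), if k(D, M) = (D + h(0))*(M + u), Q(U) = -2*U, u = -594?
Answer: 151266/94067 ≈ 1.6081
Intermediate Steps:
k(D, M) = D*(-594 + M) (k(D, M) = (D + 0)*(M - 594) = D*(-594 + M))
(k(462, Q(11)) + 133326)/(286482 - 380549) = (462*(-594 - 2*11) + 133326)/(286482 - 380549) = (462*(-594 - 22) + 133326)/(-94067) = (462*(-616) + 133326)*(-1/94067) = (-284592 + 133326)*(-1/94067) = -151266*(-1/94067) = 151266/94067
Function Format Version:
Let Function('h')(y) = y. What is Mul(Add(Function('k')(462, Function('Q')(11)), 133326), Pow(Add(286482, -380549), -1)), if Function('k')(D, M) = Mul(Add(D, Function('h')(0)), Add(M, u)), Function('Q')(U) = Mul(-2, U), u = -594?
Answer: Rational(151266, 94067) ≈ 1.6081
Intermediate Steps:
Function('k')(D, M) = Mul(D, Add(-594, M)) (Function('k')(D, M) = Mul(Add(D, 0), Add(M, -594)) = Mul(D, Add(-594, M)))
Mul(Add(Function('k')(462, Function('Q')(11)), 133326), Pow(Add(286482, -380549), -1)) = Mul(Add(Mul(462, Add(-594, Mul(-2, 11))), 133326), Pow(Add(286482, -380549), -1)) = Mul(Add(Mul(462, Add(-594, -22)), 133326), Pow(-94067, -1)) = Mul(Add(Mul(462, -616), 133326), Rational(-1, 94067)) = Mul(Add(-284592, 133326), Rational(-1, 94067)) = Mul(-151266, Rational(-1, 94067)) = Rational(151266, 94067)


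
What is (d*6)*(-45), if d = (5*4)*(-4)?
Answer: 21600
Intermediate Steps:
d = -80 (d = 20*(-4) = -80)
(d*6)*(-45) = -80*6*(-45) = -480*(-45) = 21600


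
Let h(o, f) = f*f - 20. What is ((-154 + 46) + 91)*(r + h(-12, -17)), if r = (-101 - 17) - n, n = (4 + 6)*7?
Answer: -1377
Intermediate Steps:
n = 70 (n = 10*7 = 70)
r = -188 (r = (-101 - 17) - 1*70 = -118 - 70 = -188)
h(o, f) = -20 + f² (h(o, f) = f² - 20 = -20 + f²)
((-154 + 46) + 91)*(r + h(-12, -17)) = ((-154 + 46) + 91)*(-188 + (-20 + (-17)²)) = (-108 + 91)*(-188 + (-20 + 289)) = -17*(-188 + 269) = -17*81 = -1377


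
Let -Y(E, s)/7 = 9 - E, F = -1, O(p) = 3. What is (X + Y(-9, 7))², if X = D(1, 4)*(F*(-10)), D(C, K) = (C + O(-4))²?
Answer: 1156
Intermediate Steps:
Y(E, s) = -63 + 7*E (Y(E, s) = -7*(9 - E) = -63 + 7*E)
D(C, K) = (3 + C)² (D(C, K) = (C + 3)² = (3 + C)²)
X = 160 (X = (3 + 1)²*(-1*(-10)) = 4²*10 = 16*10 = 160)
(X + Y(-9, 7))² = (160 + (-63 + 7*(-9)))² = (160 + (-63 - 63))² = (160 - 126)² = 34² = 1156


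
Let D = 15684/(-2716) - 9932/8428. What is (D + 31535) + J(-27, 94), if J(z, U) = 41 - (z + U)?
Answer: 6438356839/204379 ≈ 31502.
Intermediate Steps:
D = -1421072/204379 (D = 15684*(-1/2716) - 9932*1/8428 = -3921/679 - 2483/2107 = -1421072/204379 ≈ -6.9531)
J(z, U) = 41 - U - z (J(z, U) = 41 - (U + z) = 41 + (-U - z) = 41 - U - z)
(D + 31535) + J(-27, 94) = (-1421072/204379 + 31535) + (41 - 1*94 - 1*(-27)) = 6443670693/204379 + (41 - 94 + 27) = 6443670693/204379 - 26 = 6438356839/204379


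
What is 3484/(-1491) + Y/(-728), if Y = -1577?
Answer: -26435/155064 ≈ -0.17048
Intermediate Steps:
3484/(-1491) + Y/(-728) = 3484/(-1491) - 1577/(-728) = 3484*(-1/1491) - 1577*(-1/728) = -3484/1491 + 1577/728 = -26435/155064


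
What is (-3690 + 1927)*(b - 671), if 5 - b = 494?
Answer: 2045080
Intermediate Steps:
b = -489 (b = 5 - 1*494 = 5 - 494 = -489)
(-3690 + 1927)*(b - 671) = (-3690 + 1927)*(-489 - 671) = -1763*(-1160) = 2045080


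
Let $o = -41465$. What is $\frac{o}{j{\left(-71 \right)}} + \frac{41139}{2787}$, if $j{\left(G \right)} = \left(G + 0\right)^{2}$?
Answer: $\frac{30606248}{4683089} \approx 6.5355$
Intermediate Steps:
$j{\left(G \right)} = G^{2}$
$\frac{o}{j{\left(-71 \right)}} + \frac{41139}{2787} = - \frac{41465}{\left(-71\right)^{2}} + \frac{41139}{2787} = - \frac{41465}{5041} + 41139 \cdot \frac{1}{2787} = \left(-41465\right) \frac{1}{5041} + \frac{13713}{929} = - \frac{41465}{5041} + \frac{13713}{929} = \frac{30606248}{4683089}$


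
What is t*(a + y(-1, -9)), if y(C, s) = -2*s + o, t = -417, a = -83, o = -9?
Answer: 30858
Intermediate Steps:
y(C, s) = -9 - 2*s (y(C, s) = -2*s - 9 = -9 - 2*s)
t*(a + y(-1, -9)) = -417*(-83 + (-9 - 2*(-9))) = -417*(-83 + (-9 + 18)) = -417*(-83 + 9) = -417*(-74) = 30858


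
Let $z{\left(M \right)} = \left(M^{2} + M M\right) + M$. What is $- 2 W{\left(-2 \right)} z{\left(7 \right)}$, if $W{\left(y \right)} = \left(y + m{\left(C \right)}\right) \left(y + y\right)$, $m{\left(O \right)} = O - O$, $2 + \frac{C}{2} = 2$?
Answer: $-1680$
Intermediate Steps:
$C = 0$ ($C = -4 + 2 \cdot 2 = -4 + 4 = 0$)
$m{\left(O \right)} = 0$
$W{\left(y \right)} = 2 y^{2}$ ($W{\left(y \right)} = \left(y + 0\right) \left(y + y\right) = y 2 y = 2 y^{2}$)
$z{\left(M \right)} = M + 2 M^{2}$ ($z{\left(M \right)} = \left(M^{2} + M^{2}\right) + M = 2 M^{2} + M = M + 2 M^{2}$)
$- 2 W{\left(-2 \right)} z{\left(7 \right)} = - 2 \cdot 2 \left(-2\right)^{2} \cdot 7 \left(1 + 2 \cdot 7\right) = - 2 \cdot 2 \cdot 4 \cdot 7 \left(1 + 14\right) = \left(-2\right) 8 \cdot 7 \cdot 15 = \left(-16\right) 105 = -1680$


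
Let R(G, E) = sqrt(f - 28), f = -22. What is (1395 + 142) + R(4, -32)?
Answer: 1537 + 5*I*sqrt(2) ≈ 1537.0 + 7.0711*I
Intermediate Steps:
R(G, E) = 5*I*sqrt(2) (R(G, E) = sqrt(-22 - 28) = sqrt(-50) = 5*I*sqrt(2))
(1395 + 142) + R(4, -32) = (1395 + 142) + 5*I*sqrt(2) = 1537 + 5*I*sqrt(2)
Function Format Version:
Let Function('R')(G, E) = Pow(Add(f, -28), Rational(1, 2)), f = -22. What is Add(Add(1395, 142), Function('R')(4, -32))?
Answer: Add(1537, Mul(5, I, Pow(2, Rational(1, 2)))) ≈ Add(1537.0, Mul(7.0711, I))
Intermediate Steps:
Function('R')(G, E) = Mul(5, I, Pow(2, Rational(1, 2))) (Function('R')(G, E) = Pow(Add(-22, -28), Rational(1, 2)) = Pow(-50, Rational(1, 2)) = Mul(5, I, Pow(2, Rational(1, 2))))
Add(Add(1395, 142), Function('R')(4, -32)) = Add(Add(1395, 142), Mul(5, I, Pow(2, Rational(1, 2)))) = Add(1537, Mul(5, I, Pow(2, Rational(1, 2))))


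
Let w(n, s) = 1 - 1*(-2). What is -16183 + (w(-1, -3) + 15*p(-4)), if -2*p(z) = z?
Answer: -16150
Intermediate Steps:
w(n, s) = 3 (w(n, s) = 1 + 2 = 3)
p(z) = -z/2
-16183 + (w(-1, -3) + 15*p(-4)) = -16183 + (3 + 15*(-½*(-4))) = -16183 + (3 + 15*2) = -16183 + (3 + 30) = -16183 + 33 = -16150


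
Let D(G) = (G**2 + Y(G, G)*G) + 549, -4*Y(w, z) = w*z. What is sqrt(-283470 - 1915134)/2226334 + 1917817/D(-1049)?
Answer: 7671268/1158724449 + I*sqrt(549651)/1113167 ≈ 0.0066204 + 0.00066601*I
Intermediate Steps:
Y(w, z) = -w*z/4
D(G) = 549 + G**2 - G**3/4 (D(G) = (G**2 + (-G*G/4)*G) + 549 = (G**2 + (-G**2/4)*G) + 549 = (G**2 - G**3/4) + 549 = 549 + G**2 - G**3/4)
sqrt(-283470 - 1915134)/2226334 + 1917817/D(-1049) = sqrt(-283470 - 1915134)/2226334 + 1917817/(549 + (-1049)**2 - 1/4*(-1049)**3) = sqrt(-2198604)*(1/2226334) + 1917817/(549 + 1100401 - 1/4*(-1154320649)) = (2*I*sqrt(549651))*(1/2226334) + 1917817/(549 + 1100401 + 1154320649/4) = I*sqrt(549651)/1113167 + 1917817/(1158724449/4) = I*sqrt(549651)/1113167 + 1917817*(4/1158724449) = I*sqrt(549651)/1113167 + 7671268/1158724449 = 7671268/1158724449 + I*sqrt(549651)/1113167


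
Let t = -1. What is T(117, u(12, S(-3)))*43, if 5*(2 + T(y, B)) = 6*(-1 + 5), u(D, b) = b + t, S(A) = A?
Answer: 602/5 ≈ 120.40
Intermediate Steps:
u(D, b) = -1 + b (u(D, b) = b - 1 = -1 + b)
T(y, B) = 14/5 (T(y, B) = -2 + (6*(-1 + 5))/5 = -2 + (6*4)/5 = -2 + (1/5)*24 = -2 + 24/5 = 14/5)
T(117, u(12, S(-3)))*43 = (14/5)*43 = 602/5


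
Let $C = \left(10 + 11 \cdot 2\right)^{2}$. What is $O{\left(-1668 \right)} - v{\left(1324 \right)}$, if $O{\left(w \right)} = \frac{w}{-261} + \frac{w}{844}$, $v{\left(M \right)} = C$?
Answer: $- \frac{18716531}{18357} \approx -1019.6$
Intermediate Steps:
$C = 1024$ ($C = \left(10 + 22\right)^{2} = 32^{2} = 1024$)
$v{\left(M \right)} = 1024$
$O{\left(w \right)} = - \frac{583 w}{220284}$ ($O{\left(w \right)} = w \left(- \frac{1}{261}\right) + w \frac{1}{844} = - \frac{w}{261} + \frac{w}{844} = - \frac{583 w}{220284}$)
$O{\left(-1668 \right)} - v{\left(1324 \right)} = \left(- \frac{583}{220284}\right) \left(-1668\right) - 1024 = \frac{81037}{18357} - 1024 = - \frac{18716531}{18357}$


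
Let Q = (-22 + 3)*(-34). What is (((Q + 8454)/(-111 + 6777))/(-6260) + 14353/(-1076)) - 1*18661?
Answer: -20962215003671/1122514404 ≈ -18674.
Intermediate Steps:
Q = 646 (Q = -19*(-34) = 646)
(((Q + 8454)/(-111 + 6777))/(-6260) + 14353/(-1076)) - 1*18661 = (((646 + 8454)/(-111 + 6777))/(-6260) + 14353/(-1076)) - 1*18661 = ((9100/6666)*(-1/6260) + 14353*(-1/1076)) - 18661 = ((9100*(1/6666))*(-1/6260) - 14353/1076) - 18661 = ((4550/3333)*(-1/6260) - 14353/1076) - 18661 = (-455/2086458 - 14353/1076) - 18661 = -14973710627/1122514404 - 18661 = -20962215003671/1122514404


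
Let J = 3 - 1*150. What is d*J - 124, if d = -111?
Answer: 16193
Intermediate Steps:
J = -147 (J = 3 - 150 = -147)
d*J - 124 = -111*(-147) - 124 = 16317 - 124 = 16193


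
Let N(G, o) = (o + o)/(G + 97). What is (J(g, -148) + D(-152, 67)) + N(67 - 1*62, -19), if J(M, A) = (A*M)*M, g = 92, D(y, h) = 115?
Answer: -63880426/51 ≈ -1.2526e+6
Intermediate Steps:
J(M, A) = A*M²
N(G, o) = 2*o/(97 + G) (N(G, o) = (2*o)/(97 + G) = 2*o/(97 + G))
(J(g, -148) + D(-152, 67)) + N(67 - 1*62, -19) = (-148*92² + 115) + 2*(-19)/(97 + (67 - 1*62)) = (-148*8464 + 115) + 2*(-19)/(97 + (67 - 62)) = (-1252672 + 115) + 2*(-19)/(97 + 5) = -1252557 + 2*(-19)/102 = -1252557 + 2*(-19)*(1/102) = -1252557 - 19/51 = -63880426/51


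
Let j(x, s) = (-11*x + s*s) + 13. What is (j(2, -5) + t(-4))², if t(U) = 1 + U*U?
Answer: 1089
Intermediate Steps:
j(x, s) = 13 + s² - 11*x (j(x, s) = (-11*x + s²) + 13 = (s² - 11*x) + 13 = 13 + s² - 11*x)
t(U) = 1 + U²
(j(2, -5) + t(-4))² = ((13 + (-5)² - 11*2) + (1 + (-4)²))² = ((13 + 25 - 22) + (1 + 16))² = (16 + 17)² = 33² = 1089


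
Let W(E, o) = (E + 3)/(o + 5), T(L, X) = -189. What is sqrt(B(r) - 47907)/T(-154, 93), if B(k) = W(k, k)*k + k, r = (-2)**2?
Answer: -I*sqrt(431099)/567 ≈ -1.158*I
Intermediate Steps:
r = 4
W(E, o) = (3 + E)/(5 + o)
B(k) = k + k*(3 + k)/(5 + k) (B(k) = ((3 + k)/(5 + k))*k + k = k*(3 + k)/(5 + k) + k = k + k*(3 + k)/(5 + k))
sqrt(B(r) - 47907)/T(-154, 93) = sqrt(2*4*(4 + 4)/(5 + 4) - 47907)/(-189) = sqrt(2*4*8/9 - 47907)*(-1/189) = sqrt(2*4*(1/9)*8 - 47907)*(-1/189) = sqrt(64/9 - 47907)*(-1/189) = sqrt(-431099/9)*(-1/189) = (I*sqrt(431099)/3)*(-1/189) = -I*sqrt(431099)/567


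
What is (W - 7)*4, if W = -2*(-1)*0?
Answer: -28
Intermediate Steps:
W = 0 (W = 2*0 = 0)
(W - 7)*4 = (0 - 7)*4 = -7*4 = -28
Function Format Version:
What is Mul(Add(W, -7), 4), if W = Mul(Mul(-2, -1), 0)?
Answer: -28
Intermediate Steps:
W = 0 (W = Mul(2, 0) = 0)
Mul(Add(W, -7), 4) = Mul(Add(0, -7), 4) = Mul(-7, 4) = -28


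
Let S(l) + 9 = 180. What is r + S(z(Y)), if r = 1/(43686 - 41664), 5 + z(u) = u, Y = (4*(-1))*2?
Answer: 345763/2022 ≈ 171.00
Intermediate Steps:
Y = -8 (Y = -4*2 = -8)
z(u) = -5 + u
S(l) = 171 (S(l) = -9 + 180 = 171)
r = 1/2022 ≈ 0.00049456
r + S(z(Y)) = 1/2022 + 171 = 345763/2022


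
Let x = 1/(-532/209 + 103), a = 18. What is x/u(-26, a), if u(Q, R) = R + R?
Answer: 11/39780 ≈ 0.00027652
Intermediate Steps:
u(Q, R) = 2*R
x = 11/1105 (x = 1/(-532*1/209 + 103) = 1/(-28/11 + 103) = 1/(1105/11) = 11/1105 ≈ 0.0099548)
x/u(-26, a) = 11/(1105*((2*18))) = (11/1105)/36 = (11/1105)*(1/36) = 11/39780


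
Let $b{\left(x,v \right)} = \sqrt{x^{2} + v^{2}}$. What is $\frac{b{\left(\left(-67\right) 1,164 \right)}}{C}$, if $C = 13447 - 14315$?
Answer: $- \frac{\sqrt{31385}}{868} \approx -0.2041$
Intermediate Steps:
$C = -868$
$b{\left(x,v \right)} = \sqrt{v^{2} + x^{2}}$
$\frac{b{\left(\left(-67\right) 1,164 \right)}}{C} = \frac{\sqrt{164^{2} + \left(\left(-67\right) 1\right)^{2}}}{-868} = \sqrt{26896 + \left(-67\right)^{2}} \left(- \frac{1}{868}\right) = \sqrt{26896 + 4489} \left(- \frac{1}{868}\right) = \sqrt{31385} \left(- \frac{1}{868}\right) = - \frac{\sqrt{31385}}{868}$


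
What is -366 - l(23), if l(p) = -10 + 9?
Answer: -365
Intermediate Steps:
l(p) = -1
-366 - l(23) = -366 - 1*(-1) = -366 + 1 = -365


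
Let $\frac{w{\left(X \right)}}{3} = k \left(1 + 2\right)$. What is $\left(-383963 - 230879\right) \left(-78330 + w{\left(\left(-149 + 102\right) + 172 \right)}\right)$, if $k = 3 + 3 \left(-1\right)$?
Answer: $48160573860$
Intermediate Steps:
$k = 0$ ($k = 3 - 3 = 0$)
$w{\left(X \right)} = 0$ ($w{\left(X \right)} = 3 \cdot 0 \left(1 + 2\right) = 3 \cdot 0 \cdot 3 = 3 \cdot 0 = 0$)
$\left(-383963 - 230879\right) \left(-78330 + w{\left(\left(-149 + 102\right) + 172 \right)}\right) = \left(-383963 - 230879\right) \left(-78330 + 0\right) = \left(-614842\right) \left(-78330\right) = 48160573860$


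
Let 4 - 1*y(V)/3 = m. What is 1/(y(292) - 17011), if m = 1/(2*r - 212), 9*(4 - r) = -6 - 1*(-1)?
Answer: -1826/31040147 ≈ -5.8827e-5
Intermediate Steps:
r = 41/9 (r = 4 - (-6 - 1*(-1))/9 = 4 - (-6 + 1)/9 = 4 - 1/9*(-5) = 4 + 5/9 = 41/9 ≈ 4.5556)
m = -9/1826 (m = 1/(2*(41/9) - 212) = 1/(82/9 - 212) = 1/(-1826/9) = -9/1826 ≈ -0.0049288)
y(V) = 21939/1826 (y(V) = 12 - 3*(-9/1826) = 12 + 27/1826 = 21939/1826)
1/(y(292) - 17011) = 1/(21939/1826 - 17011) = 1/(-31040147/1826) = -1826/31040147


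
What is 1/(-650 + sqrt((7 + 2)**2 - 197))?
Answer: -325/211308 - I*sqrt(29)/211308 ≈ -0.001538 - 2.5485e-5*I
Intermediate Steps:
1/(-650 + sqrt((7 + 2)**2 - 197)) = 1/(-650 + sqrt(9**2 - 197)) = 1/(-650 + sqrt(81 - 197)) = 1/(-650 + sqrt(-116)) = 1/(-650 + 2*I*sqrt(29))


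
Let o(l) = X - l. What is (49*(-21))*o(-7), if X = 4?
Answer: -11319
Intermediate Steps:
o(l) = 4 - l
(49*(-21))*o(-7) = (49*(-21))*(4 - 1*(-7)) = -1029*(4 + 7) = -1029*11 = -11319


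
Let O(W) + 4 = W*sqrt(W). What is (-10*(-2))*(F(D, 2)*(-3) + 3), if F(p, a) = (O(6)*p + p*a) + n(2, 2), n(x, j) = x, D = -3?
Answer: -420 + 1080*sqrt(6) ≈ 2225.4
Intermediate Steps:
O(W) = -4 + W**(3/2) (O(W) = -4 + W*sqrt(W) = -4 + W**(3/2))
F(p, a) = 2 + a*p + p*(-4 + 6*sqrt(6)) (F(p, a) = ((-4 + 6**(3/2))*p + p*a) + 2 = ((-4 + 6*sqrt(6))*p + a*p) + 2 = (p*(-4 + 6*sqrt(6)) + a*p) + 2 = (a*p + p*(-4 + 6*sqrt(6))) + 2 = 2 + a*p + p*(-4 + 6*sqrt(6)))
(-10*(-2))*(F(D, 2)*(-3) + 3) = (-10*(-2))*((2 + 2*(-3) - 2*(-3)*(2 - 3*sqrt(6)))*(-3) + 3) = 20*((2 - 6 + (12 - 18*sqrt(6)))*(-3) + 3) = 20*((8 - 18*sqrt(6))*(-3) + 3) = 20*((-24 + 54*sqrt(6)) + 3) = 20*(-21 + 54*sqrt(6)) = -420 + 1080*sqrt(6)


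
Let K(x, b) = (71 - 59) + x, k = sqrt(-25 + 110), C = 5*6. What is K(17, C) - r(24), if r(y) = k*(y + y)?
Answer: 29 - 48*sqrt(85) ≈ -413.54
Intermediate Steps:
C = 30
k = sqrt(85) ≈ 9.2195
K(x, b) = 12 + x
r(y) = 2*y*sqrt(85) (r(y) = sqrt(85)*(y + y) = sqrt(85)*(2*y) = 2*y*sqrt(85))
K(17, C) - r(24) = (12 + 17) - 2*24*sqrt(85) = 29 - 48*sqrt(85)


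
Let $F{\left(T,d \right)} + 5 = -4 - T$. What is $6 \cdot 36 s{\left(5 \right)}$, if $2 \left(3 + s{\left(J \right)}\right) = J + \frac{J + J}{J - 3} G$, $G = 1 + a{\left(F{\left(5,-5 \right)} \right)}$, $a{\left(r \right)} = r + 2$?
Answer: $-6048$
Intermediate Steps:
$F{\left(T,d \right)} = -9 - T$ ($F{\left(T,d \right)} = -5 - \left(4 + T\right) = -9 - T$)
$a{\left(r \right)} = 2 + r$
$G = -11$ ($G = 1 + \left(2 - 14\right) = 1 - 12 = -11$)
$s{\left(J \right)} = -3 + \frac{J}{2} - \frac{11 J}{-3 + J}$ ($s{\left(J \right)} = -3 + \frac{J + \frac{J + J}{J - 3} \left(-11\right)}{2} = -3 + \frac{J + \frac{2 J}{-3 + J} \left(-11\right)}{2} = -3 + \frac{J - \frac{22 J}{-3 + J}}{2} = -3 + \left(\frac{J}{2} - \frac{11 J}{-3 + J}\right) = -3 + \frac{J}{2} - \frac{11 J}{-3 + J}$)
$6 \cdot 36 s{\left(5 \right)} = 6 \cdot 36 \frac{18 + 5^{2} - 155}{2 \left(-3 + 5\right)} = 216 \frac{18 + 25 - 155}{2 \cdot 2} = 216 \cdot \frac{1}{2} \cdot \frac{1}{2} \left(-112\right) = 216 \left(-28\right) = -6048$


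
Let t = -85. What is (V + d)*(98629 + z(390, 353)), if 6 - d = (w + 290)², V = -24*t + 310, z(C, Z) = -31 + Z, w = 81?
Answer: -13386586035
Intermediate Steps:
V = 2350 (V = -24*(-85) + 310 = 2040 + 310 = 2350)
d = -137635 (d = 6 - (81 + 290)² = 6 - 1*371² = 6 - 1*137641 = 6 - 137641 = -137635)
(V + d)*(98629 + z(390, 353)) = (2350 - 137635)*(98629 + (-31 + 353)) = -135285*(98629 + 322) = -135285*98951 = -13386586035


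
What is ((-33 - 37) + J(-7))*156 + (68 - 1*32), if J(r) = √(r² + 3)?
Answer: -10884 + 312*√13 ≈ -9759.1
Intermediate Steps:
J(r) = √(3 + r²)
((-33 - 37) + J(-7))*156 + (68 - 1*32) = ((-33 - 37) + √(3 + (-7)²))*156 + (68 - 1*32) = (-70 + √(3 + 49))*156 + (68 - 32) = (-70 + √52)*156 + 36 = (-70 + 2*√13)*156 + 36 = (-10920 + 312*√13) + 36 = -10884 + 312*√13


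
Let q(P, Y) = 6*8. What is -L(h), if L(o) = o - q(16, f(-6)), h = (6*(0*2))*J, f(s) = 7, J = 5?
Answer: 48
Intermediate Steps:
q(P, Y) = 48
h = 0 (h = (6*(0*2))*5 = (6*0)*5 = 0*5 = 0)
L(o) = -48 + o (L(o) = o - 1*48 = o - 48 = -48 + o)
-L(h) = -(-48 + 0) = -1*(-48) = 48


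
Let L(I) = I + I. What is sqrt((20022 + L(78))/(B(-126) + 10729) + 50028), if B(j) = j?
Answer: sqrt(5624542258386)/10603 ≈ 223.67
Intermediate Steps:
L(I) = 2*I
sqrt((20022 + L(78))/(B(-126) + 10729) + 50028) = sqrt((20022 + 2*78)/(-126 + 10729) + 50028) = sqrt((20022 + 156)/10603 + 50028) = sqrt(20178*(1/10603) + 50028) = sqrt(20178/10603 + 50028) = sqrt(530467062/10603) = sqrt(5624542258386)/10603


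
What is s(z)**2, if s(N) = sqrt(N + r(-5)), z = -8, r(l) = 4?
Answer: -4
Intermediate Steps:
s(N) = sqrt(4 + N) (s(N) = sqrt(N + 4) = sqrt(4 + N))
s(z)**2 = (sqrt(4 - 8))**2 = (sqrt(-4))**2 = (2*I)**2 = -4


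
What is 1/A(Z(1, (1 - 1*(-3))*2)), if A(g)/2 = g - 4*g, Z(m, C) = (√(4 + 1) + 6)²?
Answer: -41/5766 + 2*√5/961 ≈ -0.0024570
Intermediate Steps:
Z(m, C) = (6 + √5)² (Z(m, C) = (√5 + 6)² = (6 + √5)²)
A(g) = -6*g (A(g) = 2*(g - 4*g) = 2*(-3*g) = -6*g)
1/A(Z(1, (1 - 1*(-3))*2)) = 1/(-6*(6 + √5)²) = -1/(6*(6 + √5)²)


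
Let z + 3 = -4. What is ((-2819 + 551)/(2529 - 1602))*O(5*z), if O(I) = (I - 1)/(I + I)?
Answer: -648/515 ≈ -1.2583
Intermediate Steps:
z = -7 (z = -3 - 4 = -7)
O(I) = (-1 + I)/(2*I) (O(I) = (-1 + I)/((2*I)) = (-1 + I)*(1/(2*I)) = (-1 + I)/(2*I))
((-2819 + 551)/(2529 - 1602))*O(5*z) = ((-2819 + 551)/(2529 - 1602))*((-1 + 5*(-7))/(2*((5*(-7))))) = (-2268/927)*((½)*(-1 - 35)/(-35)) = (-2268*1/927)*((½)*(-1/35)*(-36)) = -252/103*18/35 = -648/515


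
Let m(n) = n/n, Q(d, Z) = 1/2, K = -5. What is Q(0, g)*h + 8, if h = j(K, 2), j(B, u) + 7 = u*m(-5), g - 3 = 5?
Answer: 11/2 ≈ 5.5000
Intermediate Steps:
g = 8 (g = 3 + 5 = 8)
Q(d, Z) = ½
m(n) = 1
j(B, u) = -7 + u (j(B, u) = -7 + u*1 = -7 + u)
h = -5 (h = -7 + 2 = -5)
Q(0, g)*h + 8 = (½)*(-5) + 8 = -5/2 + 8 = 11/2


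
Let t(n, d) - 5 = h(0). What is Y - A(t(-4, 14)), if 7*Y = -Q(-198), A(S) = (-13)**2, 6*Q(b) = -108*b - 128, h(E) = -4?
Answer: -14177/21 ≈ -675.10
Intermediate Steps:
t(n, d) = 1 (t(n, d) = 5 - 4 = 1)
Q(b) = -64/3 - 18*b (Q(b) = (-108*b - 128)/6 = (-128 - 108*b)/6 = -64/3 - 18*b)
A(S) = 169
Y = -10628/21 (Y = (-(-64/3 - 18*(-198)))/7 = (-(-64/3 + 3564))/7 = (-1*10628/3)/7 = (1/7)*(-10628/3) = -10628/21 ≈ -506.10)
Y - A(t(-4, 14)) = -10628/21 - 1*169 = -10628/21 - 169 = -14177/21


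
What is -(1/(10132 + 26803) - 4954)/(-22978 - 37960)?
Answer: -182975989/2250745030 ≈ -0.081296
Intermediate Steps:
-(1/(10132 + 26803) - 4954)/(-22978 - 37960) = -(1/36935 - 4954)/(-60938) = -(1/36935 - 4954)*(-1)/60938 = -(-182975989)*(-1)/(36935*60938) = -1*182975989/2250745030 = -182975989/2250745030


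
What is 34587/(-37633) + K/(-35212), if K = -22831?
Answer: -358678421/1325133196 ≈ -0.27067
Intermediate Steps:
34587/(-37633) + K/(-35212) = 34587/(-37633) - 22831/(-35212) = 34587*(-1/37633) - 22831*(-1/35212) = -34587/37633 + 22831/35212 = -358678421/1325133196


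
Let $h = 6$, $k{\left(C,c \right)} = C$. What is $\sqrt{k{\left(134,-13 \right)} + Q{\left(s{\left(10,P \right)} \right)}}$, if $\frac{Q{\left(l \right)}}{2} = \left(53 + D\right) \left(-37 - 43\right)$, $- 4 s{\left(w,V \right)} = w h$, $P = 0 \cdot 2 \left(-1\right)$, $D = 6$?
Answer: $3 i \sqrt{1034} \approx 96.468 i$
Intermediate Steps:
$P = 0$ ($P = 0 \left(-1\right) = 0$)
$s{\left(w,V \right)} = - \frac{3 w}{2}$ ($s{\left(w,V \right)} = - \frac{w 6}{4} = - \frac{6 w}{4} = - \frac{3 w}{2}$)
$Q{\left(l \right)} = -9440$ ($Q{\left(l \right)} = 2 \left(53 + 6\right) \left(-37 - 43\right) = 2 \cdot 59 \left(-80\right) = 2 \left(-4720\right) = -9440$)
$\sqrt{k{\left(134,-13 \right)} + Q{\left(s{\left(10,P \right)} \right)}} = \sqrt{134 - 9440} = \sqrt{-9306} = 3 i \sqrt{1034}$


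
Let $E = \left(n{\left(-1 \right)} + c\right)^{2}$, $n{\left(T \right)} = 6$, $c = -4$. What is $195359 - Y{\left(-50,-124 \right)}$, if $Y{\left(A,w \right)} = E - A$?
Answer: $195305$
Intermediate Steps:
$E = 4$ ($E = \left(6 - 4\right)^{2} = 2^{2} = 4$)
$Y{\left(A,w \right)} = 4 - A$
$195359 - Y{\left(-50,-124 \right)} = 195359 - \left(4 - -50\right) = 195359 - \left(4 + 50\right) = 195359 - 54 = 195305$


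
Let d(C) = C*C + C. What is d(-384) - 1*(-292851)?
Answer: 439923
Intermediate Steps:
d(C) = C + C**2 (d(C) = C**2 + C = C + C**2)
d(-384) - 1*(-292851) = -384*(1 - 384) - 1*(-292851) = -384*(-383) + 292851 = 147072 + 292851 = 439923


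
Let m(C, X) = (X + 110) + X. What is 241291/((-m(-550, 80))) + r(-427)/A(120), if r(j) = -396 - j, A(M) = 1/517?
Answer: 4085999/270 ≈ 15133.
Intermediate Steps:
m(C, X) = 110 + 2*X (m(C, X) = (110 + X) + X = 110 + 2*X)
A(M) = 1/517
241291/((-m(-550, 80))) + r(-427)/A(120) = 241291/((-(110 + 2*80))) + (-396 - 1*(-427))/(1/517) = 241291/((-(110 + 160))) + (-396 + 427)*517 = 241291/((-1*270)) + 31*517 = 241291/(-270) + 16027 = 241291*(-1/270) + 16027 = -241291/270 + 16027 = 4085999/270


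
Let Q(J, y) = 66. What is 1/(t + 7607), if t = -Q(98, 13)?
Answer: 1/7541 ≈ 0.00013261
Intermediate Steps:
t = -66 (t = -1*66 = -66)
1/(t + 7607) = 1/(-66 + 7607) = 1/7541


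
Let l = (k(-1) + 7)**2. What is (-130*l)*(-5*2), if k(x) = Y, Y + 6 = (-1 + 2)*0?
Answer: 1300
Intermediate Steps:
Y = -6 (Y = -6 + (-1 + 2)*0 = -6 + 1*0 = -6 + 0 = -6)
k(x) = -6
l = 1 (l = (-6 + 7)**2 = 1**2 = 1)
(-130*l)*(-5*2) = (-130*1)*(-5*2) = -130*(-10) = 1300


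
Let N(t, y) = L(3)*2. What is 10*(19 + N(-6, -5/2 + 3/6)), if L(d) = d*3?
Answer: 370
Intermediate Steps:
L(d) = 3*d
N(t, y) = 18 (N(t, y) = (3*3)*2 = 9*2 = 18)
10*(19 + N(-6, -5/2 + 3/6)) = 10*(19 + 18) = 10*37 = 370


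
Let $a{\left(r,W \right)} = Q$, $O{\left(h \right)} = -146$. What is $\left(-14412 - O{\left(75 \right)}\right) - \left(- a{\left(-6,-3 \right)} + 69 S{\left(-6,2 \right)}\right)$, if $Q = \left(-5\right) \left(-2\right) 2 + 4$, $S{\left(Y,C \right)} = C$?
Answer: $-14380$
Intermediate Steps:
$Q = 24$ ($Q = 10 \cdot 2 + 4 = 20 + 4 = 24$)
$a{\left(r,W \right)} = 24$
$\left(-14412 - O{\left(75 \right)}\right) - \left(- a{\left(-6,-3 \right)} + 69 S{\left(-6,2 \right)}\right) = \left(-14412 - -146\right) + \left(24 - 138\right) = \left(-14412 + 146\right) + \left(24 - 138\right) = -14266 - 114 = -14380$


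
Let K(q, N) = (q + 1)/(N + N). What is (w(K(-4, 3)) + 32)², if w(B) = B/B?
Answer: 1089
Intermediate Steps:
K(q, N) = (1 + q)/(2*N) (K(q, N) = (1 + q)/((2*N)) = (1 + q)*(1/(2*N)) = (1 + q)/(2*N))
w(B) = 1
(w(K(-4, 3)) + 32)² = (1 + 32)² = 33² = 1089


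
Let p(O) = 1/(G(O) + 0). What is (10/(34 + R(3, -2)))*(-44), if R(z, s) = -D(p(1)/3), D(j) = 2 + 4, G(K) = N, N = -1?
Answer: -110/7 ≈ -15.714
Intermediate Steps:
G(K) = -1
p(O) = -1 (p(O) = 1/(-1 + 0) = 1/(-1) = -1)
D(j) = 6
R(z, s) = -6 (R(z, s) = -1*6 = -6)
(10/(34 + R(3, -2)))*(-44) = (10/(34 - 6))*(-44) = (10/28)*(-44) = (10*(1/28))*(-44) = (5/14)*(-44) = -110/7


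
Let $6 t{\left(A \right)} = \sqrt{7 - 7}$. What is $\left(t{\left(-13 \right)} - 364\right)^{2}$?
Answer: $132496$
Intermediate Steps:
$t{\left(A \right)} = 0$ ($t{\left(A \right)} = \frac{\sqrt{7 - 7}}{6} = \frac{\sqrt{0}}{6} = \frac{1}{6} \cdot 0 = 0$)
$\left(t{\left(-13 \right)} - 364\right)^{2} = \left(0 - 364\right)^{2} = \left(-364\right)^{2} = 132496$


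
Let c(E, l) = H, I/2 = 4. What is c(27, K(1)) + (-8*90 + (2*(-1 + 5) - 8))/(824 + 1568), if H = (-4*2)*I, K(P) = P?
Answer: -19226/299 ≈ -64.301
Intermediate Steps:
I = 8 (I = 2*4 = 8)
H = -64 (H = -4*2*8 = -8*8 = -64)
c(E, l) = -64
c(27, K(1)) + (-8*90 + (2*(-1 + 5) - 8))/(824 + 1568) = -64 + (-8*90 + (2*(-1 + 5) - 8))/(824 + 1568) = -64 + (-720 + (2*4 - 8))/2392 = -64 + (-720 + (8 - 8))*(1/2392) = -64 + (-720 + 0)*(1/2392) = -64 - 720*1/2392 = -64 - 90/299 = -19226/299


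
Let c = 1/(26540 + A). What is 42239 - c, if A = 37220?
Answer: 2693158639/63760 ≈ 42239.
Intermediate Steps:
c = 1/63760 (c = 1/(26540 + 37220) = 1/63760 ≈ 1.5684e-5)
42239 - c = 42239 - 1*1/63760 = 42239 - 1/63760 = 2693158639/63760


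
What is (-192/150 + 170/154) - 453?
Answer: -872364/1925 ≈ -453.18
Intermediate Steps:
(-192/150 + 170/154) - 453 = (-192*1/150 + 170*(1/154)) - 453 = (-32/25 + 85/77) - 453 = -339/1925 - 453 = -872364/1925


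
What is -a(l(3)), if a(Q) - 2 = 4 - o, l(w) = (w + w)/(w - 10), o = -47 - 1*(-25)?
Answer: -28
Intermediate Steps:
o = -22 (o = -47 + 25 = -22)
l(w) = 2*w/(-10 + w) (l(w) = (2*w)/(-10 + w) = 2*w/(-10 + w))
a(Q) = 28 (a(Q) = 2 + (4 - 1*(-22)) = 2 + (4 + 22) = 2 + 26 = 28)
-a(l(3)) = -1*28 = -28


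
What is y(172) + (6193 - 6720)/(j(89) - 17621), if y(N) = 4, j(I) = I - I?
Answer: 71011/17621 ≈ 4.0299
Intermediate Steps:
j(I) = 0
y(172) + (6193 - 6720)/(j(89) - 17621) = 4 + (6193 - 6720)/(0 - 17621) = 4 - 527/(-17621) = 4 - 527*(-1/17621) = 4 + 527/17621 = 71011/17621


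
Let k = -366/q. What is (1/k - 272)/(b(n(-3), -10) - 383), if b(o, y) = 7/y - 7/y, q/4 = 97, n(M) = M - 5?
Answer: 49970/70089 ≈ 0.71295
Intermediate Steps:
n(M) = -5 + M
q = 388 (q = 4*97 = 388)
b(o, y) = 0
k = -183/194 (k = -366/388 = -366*1/388 = -183/194 ≈ -0.94330)
(1/k - 272)/(b(n(-3), -10) - 383) = (1/(-183/194) - 272)/(0 - 383) = (-194/183 - 272)/(-383) = -49970/183*(-1/383) = 49970/70089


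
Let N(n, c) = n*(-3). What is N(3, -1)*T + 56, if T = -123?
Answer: 1163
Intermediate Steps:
N(n, c) = -3*n
N(3, -1)*T + 56 = -3*3*(-123) + 56 = -9*(-123) + 56 = 1107 + 56 = 1163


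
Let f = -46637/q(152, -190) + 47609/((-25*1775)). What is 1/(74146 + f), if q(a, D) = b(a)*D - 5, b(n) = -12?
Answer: 4038125/299323703156 ≈ 1.3491e-5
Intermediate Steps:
q(a, D) = -5 - 12*D (q(a, D) = -12*D - 5 = -5 - 12*D)
f = -87113094/4038125 (f = -46637/(-5 - 12*(-190)) + 47609/((-25*1775)) = -46637/(-5 + 2280) + 47609/(-44375) = -46637/2275 + 47609*(-1/44375) = -46637*1/2275 - 47609/44375 = -46637/2275 - 47609/44375 = -87113094/4038125 ≈ -21.573)
1/(74146 + f) = 1/(74146 - 87113094/4038125) = 1/(299323703156/4038125) = 4038125/299323703156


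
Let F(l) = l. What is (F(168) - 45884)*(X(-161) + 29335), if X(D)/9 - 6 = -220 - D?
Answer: -1319272328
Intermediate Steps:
X(D) = -1926 - 9*D (X(D) = 54 + 9*(-220 - D) = 54 + (-1980 - 9*D) = -1926 - 9*D)
(F(168) - 45884)*(X(-161) + 29335) = (168 - 45884)*((-1926 - 9*(-161)) + 29335) = -45716*((-1926 + 1449) + 29335) = -45716*(-477 + 29335) = -45716*28858 = -1319272328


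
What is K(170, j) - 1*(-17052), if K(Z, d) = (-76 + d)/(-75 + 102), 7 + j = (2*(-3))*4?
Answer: 460297/27 ≈ 17048.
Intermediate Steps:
j = -31 (j = -7 + (2*(-3))*4 = -7 - 6*4 = -7 - 24 = -31)
K(Z, d) = -76/27 + d/27 (K(Z, d) = (-76 + d)/27 = (-76 + d)*(1/27) = -76/27 + d/27)
K(170, j) - 1*(-17052) = (-76/27 + (1/27)*(-31)) - 1*(-17052) = (-76/27 - 31/27) + 17052 = -107/27 + 17052 = 460297/27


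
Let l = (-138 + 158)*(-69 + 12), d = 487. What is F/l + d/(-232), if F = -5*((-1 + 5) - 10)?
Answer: -9369/4408 ≈ -2.1255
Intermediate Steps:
F = 30 (F = -5*(4 - 10) = -5*(-6) = 30)
l = -1140 (l = 20*(-57) = -1140)
F/l + d/(-232) = 30/(-1140) + 487/(-232) = 30*(-1/1140) + 487*(-1/232) = -1/38 - 487/232 = -9369/4408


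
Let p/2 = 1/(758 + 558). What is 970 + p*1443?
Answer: 639703/658 ≈ 972.19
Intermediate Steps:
p = 1/658 (p = 2/(758 + 558) = 2/1316 = 2*(1/1316) = 1/658 ≈ 0.0015198)
970 + p*1443 = 970 + (1/658)*1443 = 970 + 1443/658 = 639703/658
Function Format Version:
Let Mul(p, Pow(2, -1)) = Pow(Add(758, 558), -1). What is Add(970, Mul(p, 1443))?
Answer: Rational(639703, 658) ≈ 972.19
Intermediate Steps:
p = Rational(1, 658) (p = Mul(2, Pow(Add(758, 558), -1)) = Mul(2, Pow(1316, -1)) = Mul(2, Rational(1, 1316)) = Rational(1, 658) ≈ 0.0015198)
Add(970, Mul(p, 1443)) = Add(970, Mul(Rational(1, 658), 1443)) = Add(970, Rational(1443, 658)) = Rational(639703, 658)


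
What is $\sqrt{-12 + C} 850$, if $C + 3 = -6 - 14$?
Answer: $850 i \sqrt{35} \approx 5028.7 i$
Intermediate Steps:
$C = -23$ ($C = -3 - 20 = -23$)
$\sqrt{-12 + C} 850 = \sqrt{-12 - 23} \cdot 850 = \sqrt{-35} \cdot 850 = i \sqrt{35} \cdot 850 = 850 i \sqrt{35}$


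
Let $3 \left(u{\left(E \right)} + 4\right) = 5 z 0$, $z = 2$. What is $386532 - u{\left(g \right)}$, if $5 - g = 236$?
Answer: $386536$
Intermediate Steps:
$g = -231$ ($g = 5 - 236 = -231$)
$u{\left(E \right)} = -4$ ($u{\left(E \right)} = -4 + \frac{5 \cdot 2 \cdot 0}{3} = -4 + \frac{10 \cdot 0}{3} = -4 + \frac{1}{3} \cdot 0 = -4 + 0 = -4$)
$386532 - u{\left(g \right)} = 386532 - -4 = 386532 + 4 = 386536$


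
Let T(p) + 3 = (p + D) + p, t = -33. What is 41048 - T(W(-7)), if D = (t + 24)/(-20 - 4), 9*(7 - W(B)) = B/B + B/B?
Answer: 2954669/72 ≈ 41037.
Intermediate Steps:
W(B) = 61/9 (W(B) = 7 - (B/B + B/B)/9 = 7 - (1 + 1)/9 = 7 - 1/9*2 = 7 - 2/9 = 61/9)
D = 3/8 (D = (-33 + 24)/(-20 - 4) = -9/(-24) = -9*(-1/24) = 3/8 ≈ 0.37500)
T(p) = -21/8 + 2*p (T(p) = -3 + ((p + 3/8) + p) = -3 + ((3/8 + p) + p) = -3 + (3/8 + 2*p) = -21/8 + 2*p)
41048 - T(W(-7)) = 41048 - (-21/8 + 2*(61/9)) = 41048 - (-21/8 + 122/9) = 41048 - 1*787/72 = 41048 - 787/72 = 2954669/72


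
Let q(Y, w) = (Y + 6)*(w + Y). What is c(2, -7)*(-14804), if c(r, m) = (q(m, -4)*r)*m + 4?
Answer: 2220600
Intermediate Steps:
q(Y, w) = (6 + Y)*(Y + w)
c(r, m) = 4 + m*r*(-24 + m**2 + 2*m) (c(r, m) = ((m**2 + 6*m + 6*(-4) + m*(-4))*r)*m + 4 = ((m**2 + 6*m - 24 - 4*m)*r)*m + 4 = ((-24 + m**2 + 2*m)*r)*m + 4 = (r*(-24 + m**2 + 2*m))*m + 4 = m*r*(-24 + m**2 + 2*m) + 4 = 4 + m*r*(-24 + m**2 + 2*m))
c(2, -7)*(-14804) = (4 - 7*2*(-24 + (-7)**2 + 2*(-7)))*(-14804) = (4 - 7*2*(-24 + 49 - 14))*(-14804) = (4 - 7*2*11)*(-14804) = (4 - 154)*(-14804) = -150*(-14804) = 2220600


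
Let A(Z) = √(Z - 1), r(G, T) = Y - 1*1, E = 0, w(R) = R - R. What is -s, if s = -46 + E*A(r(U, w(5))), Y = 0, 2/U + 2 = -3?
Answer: 46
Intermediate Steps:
w(R) = 0
U = -⅖ (U = 2/(-2 - 3) = 2/(-5) = 2*(-⅕) = -⅖ ≈ -0.40000)
r(G, T) = -1 (r(G, T) = 0 - 1*1 = 0 - 1 = -1)
A(Z) = √(-1 + Z)
s = -46 (s = -46 + 0*√(-1 - 1) = -46 + 0*√(-2) = -46 + 0*(I*√2) = -46 + 0 = -46)
-s = -1*(-46) = 46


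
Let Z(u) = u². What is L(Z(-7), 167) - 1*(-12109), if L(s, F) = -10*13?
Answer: 11979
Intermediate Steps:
L(s, F) = -130
L(Z(-7), 167) - 1*(-12109) = -130 - 1*(-12109) = -130 + 12109 = 11979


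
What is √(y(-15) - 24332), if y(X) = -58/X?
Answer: I*√5473830/15 ≈ 155.97*I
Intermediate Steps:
√(y(-15) - 24332) = √(-58/(-15) - 24332) = √(-58*(-1/15) - 24332) = √(58/15 - 24332) = √(-364922/15) = I*√5473830/15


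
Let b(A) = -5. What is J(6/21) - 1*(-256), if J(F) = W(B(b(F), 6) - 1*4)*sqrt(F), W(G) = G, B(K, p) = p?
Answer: 256 + 2*sqrt(14)/7 ≈ 257.07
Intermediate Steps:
J(F) = 2*sqrt(F) (J(F) = (6 - 1*4)*sqrt(F) = (6 - 4)*sqrt(F) = 2*sqrt(F))
J(6/21) - 1*(-256) = 2*sqrt(6/21) - 1*(-256) = 2*sqrt(6*(1/21)) + 256 = 2*sqrt(2/7) + 256 = 2*(sqrt(14)/7) + 256 = 2*sqrt(14)/7 + 256 = 256 + 2*sqrt(14)/7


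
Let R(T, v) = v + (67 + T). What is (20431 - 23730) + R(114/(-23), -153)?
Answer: -77969/23 ≈ -3390.0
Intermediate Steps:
R(T, v) = 67 + T + v
(20431 - 23730) + R(114/(-23), -153) = (20431 - 23730) + (67 + 114/(-23) - 153) = -3299 + (67 + 114*(-1/23) - 153) = -3299 + (67 - 114/23 - 153) = -3299 - 2092/23 = -77969/23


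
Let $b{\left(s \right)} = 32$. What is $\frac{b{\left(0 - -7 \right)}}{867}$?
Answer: $\frac{32}{867} \approx 0.036909$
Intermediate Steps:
$\frac{b{\left(0 - -7 \right)}}{867} = \frac{32}{867}$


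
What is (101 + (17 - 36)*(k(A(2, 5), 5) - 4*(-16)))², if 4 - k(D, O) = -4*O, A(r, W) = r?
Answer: 2468041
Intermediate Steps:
k(D, O) = 4 + 4*O (k(D, O) = 4 - (-4)*O = 4 + 4*O)
(101 + (17 - 36)*(k(A(2, 5), 5) - 4*(-16)))² = (101 + (17 - 36)*((4 + 4*5) - 4*(-16)))² = (101 - 19*((4 + 20) + 64))² = (101 - 19*(24 + 64))² = (101 - 19*88)² = (101 - 1672)² = (-1571)² = 2468041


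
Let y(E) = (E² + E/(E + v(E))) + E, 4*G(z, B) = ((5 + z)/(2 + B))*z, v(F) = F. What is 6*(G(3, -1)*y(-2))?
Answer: 90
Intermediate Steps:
G(z, B) = z*(5 + z)/(4*(2 + B)) (G(z, B) = (((5 + z)/(2 + B))*z)/4 = (z*(5 + z)/(2 + B))/4 = z*(5 + z)/(4*(2 + B)))
y(E) = ½ + E + E² (y(E) = (E² + E/(E + E)) + E = (E² + E/((2*E))) + E = (E² + (1/(2*E))*E) + E = (E² + ½) + E = (½ + E²) + E = ½ + E + E²)
6*(G(3, -1)*y(-2)) = 6*(((¼)*3*(5 + 3)/(2 - 1))*(½ - 2 + (-2)²)) = 6*(((¼)*3*8/1)*(½ - 2 + 4)) = 6*(((¼)*3*1*8)*(5/2)) = 6*(6*(5/2)) = 6*15 = 90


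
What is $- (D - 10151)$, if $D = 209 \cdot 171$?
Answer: $-25588$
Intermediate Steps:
$D = 35739$
$- (D - 10151) = - (35739 - 10151) = \left(-1\right) 25588 = -25588$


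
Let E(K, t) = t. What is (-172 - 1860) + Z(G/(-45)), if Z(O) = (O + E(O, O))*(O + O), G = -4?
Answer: -4114736/2025 ≈ -2032.0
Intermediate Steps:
Z(O) = 4*O² (Z(O) = (O + O)*(O + O) = (2*O)*(2*O) = 4*O²)
(-172 - 1860) + Z(G/(-45)) = (-172 - 1860) + 4*(-4/(-45))² = -2032 + 4*(-4*(-1/45))² = -2032 + 4*(4/45)² = -2032 + 4*(16/2025) = -2032 + 64/2025 = -4114736/2025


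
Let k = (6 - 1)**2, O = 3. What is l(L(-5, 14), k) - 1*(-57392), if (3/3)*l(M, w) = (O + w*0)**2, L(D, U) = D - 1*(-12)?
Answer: 57401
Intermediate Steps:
k = 25 (k = 5**2 = 25)
L(D, U) = 12 + D (L(D, U) = D + 12 = 12 + D)
l(M, w) = 9 (l(M, w) = (3 + w*0)**2 = (3 + 0)**2 = 3**2 = 9)
l(L(-5, 14), k) - 1*(-57392) = 9 - 1*(-57392) = 9 + 57392 = 57401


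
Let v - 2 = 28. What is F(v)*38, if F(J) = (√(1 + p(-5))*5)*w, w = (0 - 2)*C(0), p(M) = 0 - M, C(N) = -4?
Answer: 1520*√6 ≈ 3723.2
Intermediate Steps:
p(M) = -M
w = 8 (w = (0 - 2)*(-4) = -2*(-4) = 8)
v = 30 (v = 2 + 28 = 30)
F(J) = 40*√6 (F(J) = (√(1 - 1*(-5))*5)*8 = (√(1 + 5)*5)*8 = (√6*5)*8 = (5*√6)*8 = 40*√6)
F(v)*38 = (40*√6)*38 = 1520*√6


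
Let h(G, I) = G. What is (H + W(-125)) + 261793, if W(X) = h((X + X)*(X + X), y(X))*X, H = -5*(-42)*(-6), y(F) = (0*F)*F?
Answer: -7551967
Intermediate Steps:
y(F) = 0 (y(F) = 0*F = 0)
H = -1260 (H = 210*(-6) = -1260)
W(X) = 4*X**3 (W(X) = ((X + X)*(X + X))*X = ((2*X)*(2*X))*X = (4*X**2)*X = 4*X**3)
(H + W(-125)) + 261793 = (-1260 + 4*(-125)**3) + 261793 = (-1260 + 4*(-1953125)) + 261793 = (-1260 - 7812500) + 261793 = -7813760 + 261793 = -7551967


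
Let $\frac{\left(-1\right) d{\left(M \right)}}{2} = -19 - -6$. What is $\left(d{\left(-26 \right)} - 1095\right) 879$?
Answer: $-939651$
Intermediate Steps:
$d{\left(M \right)} = 26$ ($d{\left(M \right)} = - 2 \left(-19 - -6\right) = - 2 \left(-19 + 6\right) = \left(-2\right) \left(-13\right) = 26$)
$\left(d{\left(-26 \right)} - 1095\right) 879 = \left(26 - 1095\right) 879 = \left(-1069\right) 879 = -939651$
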